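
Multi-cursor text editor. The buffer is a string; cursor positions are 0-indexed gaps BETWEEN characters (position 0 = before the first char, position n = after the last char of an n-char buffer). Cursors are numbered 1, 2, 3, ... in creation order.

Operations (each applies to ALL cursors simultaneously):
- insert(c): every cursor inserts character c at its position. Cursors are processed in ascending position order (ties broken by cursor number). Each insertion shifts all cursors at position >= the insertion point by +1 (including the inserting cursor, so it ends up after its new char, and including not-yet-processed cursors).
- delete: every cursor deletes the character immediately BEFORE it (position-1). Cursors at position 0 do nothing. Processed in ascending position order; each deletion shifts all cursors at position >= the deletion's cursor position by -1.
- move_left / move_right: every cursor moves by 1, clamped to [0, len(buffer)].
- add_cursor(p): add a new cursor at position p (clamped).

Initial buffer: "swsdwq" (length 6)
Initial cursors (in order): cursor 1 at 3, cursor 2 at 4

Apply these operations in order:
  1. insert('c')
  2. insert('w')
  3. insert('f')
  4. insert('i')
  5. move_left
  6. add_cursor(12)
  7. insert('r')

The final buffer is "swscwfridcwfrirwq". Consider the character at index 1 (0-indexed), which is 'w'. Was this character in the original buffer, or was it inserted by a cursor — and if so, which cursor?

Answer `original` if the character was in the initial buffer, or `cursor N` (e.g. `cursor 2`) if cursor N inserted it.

Answer: original

Derivation:
After op 1 (insert('c')): buffer="swscdcwq" (len 8), cursors c1@4 c2@6, authorship ...1.2..
After op 2 (insert('w')): buffer="swscwdcwwq" (len 10), cursors c1@5 c2@8, authorship ...11.22..
After op 3 (insert('f')): buffer="swscwfdcwfwq" (len 12), cursors c1@6 c2@10, authorship ...111.222..
After op 4 (insert('i')): buffer="swscwfidcwfiwq" (len 14), cursors c1@7 c2@12, authorship ...1111.2222..
After op 5 (move_left): buffer="swscwfidcwfiwq" (len 14), cursors c1@6 c2@11, authorship ...1111.2222..
After op 6 (add_cursor(12)): buffer="swscwfidcwfiwq" (len 14), cursors c1@6 c2@11 c3@12, authorship ...1111.2222..
After op 7 (insert('r')): buffer="swscwfridcwfrirwq" (len 17), cursors c1@7 c2@13 c3@15, authorship ...11111.222223..
Authorship (.=original, N=cursor N): . . . 1 1 1 1 1 . 2 2 2 2 2 3 . .
Index 1: author = original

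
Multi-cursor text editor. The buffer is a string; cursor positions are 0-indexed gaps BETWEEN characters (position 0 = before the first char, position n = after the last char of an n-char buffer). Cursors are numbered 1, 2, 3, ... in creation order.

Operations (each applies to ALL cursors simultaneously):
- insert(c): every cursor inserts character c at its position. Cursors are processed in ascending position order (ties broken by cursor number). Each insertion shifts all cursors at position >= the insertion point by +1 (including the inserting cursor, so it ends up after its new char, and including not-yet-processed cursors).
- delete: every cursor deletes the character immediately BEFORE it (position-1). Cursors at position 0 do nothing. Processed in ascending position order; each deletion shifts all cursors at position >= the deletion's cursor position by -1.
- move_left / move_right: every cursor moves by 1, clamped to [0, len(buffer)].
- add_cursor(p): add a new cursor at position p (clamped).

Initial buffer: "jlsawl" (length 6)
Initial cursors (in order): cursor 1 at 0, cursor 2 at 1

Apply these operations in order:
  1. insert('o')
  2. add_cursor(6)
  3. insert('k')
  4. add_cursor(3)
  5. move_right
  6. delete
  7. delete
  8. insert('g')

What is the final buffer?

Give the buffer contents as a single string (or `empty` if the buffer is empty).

After op 1 (insert('o')): buffer="ojolsawl" (len 8), cursors c1@1 c2@3, authorship 1.2.....
After op 2 (add_cursor(6)): buffer="ojolsawl" (len 8), cursors c1@1 c2@3 c3@6, authorship 1.2.....
After op 3 (insert('k')): buffer="okjoklsakwl" (len 11), cursors c1@2 c2@5 c3@9, authorship 11.22...3..
After op 4 (add_cursor(3)): buffer="okjoklsakwl" (len 11), cursors c1@2 c4@3 c2@5 c3@9, authorship 11.22...3..
After op 5 (move_right): buffer="okjoklsakwl" (len 11), cursors c1@3 c4@4 c2@6 c3@10, authorship 11.22...3..
After op 6 (delete): buffer="okksakl" (len 7), cursors c1@2 c4@2 c2@3 c3@6, authorship 112..3.
After op 7 (delete): buffer="sal" (len 3), cursors c1@0 c2@0 c4@0 c3@2, authorship ...
After op 8 (insert('g')): buffer="gggsagl" (len 7), cursors c1@3 c2@3 c4@3 c3@6, authorship 124..3.

Answer: gggsagl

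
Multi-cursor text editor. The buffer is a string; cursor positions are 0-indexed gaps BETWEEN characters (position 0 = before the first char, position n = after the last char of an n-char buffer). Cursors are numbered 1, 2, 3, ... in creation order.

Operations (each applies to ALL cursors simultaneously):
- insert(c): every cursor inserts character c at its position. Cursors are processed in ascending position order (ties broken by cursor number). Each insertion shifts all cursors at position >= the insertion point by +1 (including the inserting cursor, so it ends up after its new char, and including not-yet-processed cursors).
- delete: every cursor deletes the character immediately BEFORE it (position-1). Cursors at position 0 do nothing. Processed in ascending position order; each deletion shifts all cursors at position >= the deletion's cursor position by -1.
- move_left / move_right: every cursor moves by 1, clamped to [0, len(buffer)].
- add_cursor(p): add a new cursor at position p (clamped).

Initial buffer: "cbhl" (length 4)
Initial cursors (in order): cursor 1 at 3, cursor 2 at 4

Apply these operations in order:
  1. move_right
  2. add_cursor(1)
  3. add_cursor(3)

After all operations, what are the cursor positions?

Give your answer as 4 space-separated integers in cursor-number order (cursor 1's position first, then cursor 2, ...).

After op 1 (move_right): buffer="cbhl" (len 4), cursors c1@4 c2@4, authorship ....
After op 2 (add_cursor(1)): buffer="cbhl" (len 4), cursors c3@1 c1@4 c2@4, authorship ....
After op 3 (add_cursor(3)): buffer="cbhl" (len 4), cursors c3@1 c4@3 c1@4 c2@4, authorship ....

Answer: 4 4 1 3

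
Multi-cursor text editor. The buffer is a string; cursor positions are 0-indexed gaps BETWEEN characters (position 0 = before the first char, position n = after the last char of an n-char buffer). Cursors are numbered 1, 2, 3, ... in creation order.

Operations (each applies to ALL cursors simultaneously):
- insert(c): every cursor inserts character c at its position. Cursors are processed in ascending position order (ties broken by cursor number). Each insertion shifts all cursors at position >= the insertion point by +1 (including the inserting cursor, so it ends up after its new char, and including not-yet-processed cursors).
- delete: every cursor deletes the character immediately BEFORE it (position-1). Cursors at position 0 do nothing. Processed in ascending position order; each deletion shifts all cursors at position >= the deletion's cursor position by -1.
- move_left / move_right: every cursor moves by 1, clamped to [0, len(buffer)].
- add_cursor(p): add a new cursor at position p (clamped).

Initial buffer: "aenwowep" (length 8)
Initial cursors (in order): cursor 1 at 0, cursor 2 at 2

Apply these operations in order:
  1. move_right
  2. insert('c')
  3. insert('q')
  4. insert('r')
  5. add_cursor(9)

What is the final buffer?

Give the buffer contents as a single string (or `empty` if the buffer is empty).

After op 1 (move_right): buffer="aenwowep" (len 8), cursors c1@1 c2@3, authorship ........
After op 2 (insert('c')): buffer="acencwowep" (len 10), cursors c1@2 c2@5, authorship .1..2.....
After op 3 (insert('q')): buffer="acqencqwowep" (len 12), cursors c1@3 c2@7, authorship .11..22.....
After op 4 (insert('r')): buffer="acqrencqrwowep" (len 14), cursors c1@4 c2@9, authorship .111..222.....
After op 5 (add_cursor(9)): buffer="acqrencqrwowep" (len 14), cursors c1@4 c2@9 c3@9, authorship .111..222.....

Answer: acqrencqrwowep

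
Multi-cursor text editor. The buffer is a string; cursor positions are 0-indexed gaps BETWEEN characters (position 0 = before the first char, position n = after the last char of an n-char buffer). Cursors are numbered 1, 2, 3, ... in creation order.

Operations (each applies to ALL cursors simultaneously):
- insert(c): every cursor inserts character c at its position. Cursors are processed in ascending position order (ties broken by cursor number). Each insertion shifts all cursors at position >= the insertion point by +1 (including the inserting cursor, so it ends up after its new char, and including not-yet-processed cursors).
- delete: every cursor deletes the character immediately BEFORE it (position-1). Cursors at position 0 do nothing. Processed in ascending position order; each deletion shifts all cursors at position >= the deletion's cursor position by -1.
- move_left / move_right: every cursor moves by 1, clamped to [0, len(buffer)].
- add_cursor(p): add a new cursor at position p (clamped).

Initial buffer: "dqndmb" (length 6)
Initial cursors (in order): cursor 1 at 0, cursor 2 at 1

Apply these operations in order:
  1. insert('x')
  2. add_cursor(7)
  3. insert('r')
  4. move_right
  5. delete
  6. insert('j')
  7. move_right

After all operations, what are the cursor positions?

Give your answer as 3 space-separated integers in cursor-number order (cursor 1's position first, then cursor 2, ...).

After op 1 (insert('x')): buffer="xdxqndmb" (len 8), cursors c1@1 c2@3, authorship 1.2.....
After op 2 (add_cursor(7)): buffer="xdxqndmb" (len 8), cursors c1@1 c2@3 c3@7, authorship 1.2.....
After op 3 (insert('r')): buffer="xrdxrqndmrb" (len 11), cursors c1@2 c2@5 c3@10, authorship 11.22....3.
After op 4 (move_right): buffer="xrdxrqndmrb" (len 11), cursors c1@3 c2@6 c3@11, authorship 11.22....3.
After op 5 (delete): buffer="xrxrndmr" (len 8), cursors c1@2 c2@4 c3@8, authorship 1122...3
After op 6 (insert('j')): buffer="xrjxrjndmrj" (len 11), cursors c1@3 c2@6 c3@11, authorship 111222...33
After op 7 (move_right): buffer="xrjxrjndmrj" (len 11), cursors c1@4 c2@7 c3@11, authorship 111222...33

Answer: 4 7 11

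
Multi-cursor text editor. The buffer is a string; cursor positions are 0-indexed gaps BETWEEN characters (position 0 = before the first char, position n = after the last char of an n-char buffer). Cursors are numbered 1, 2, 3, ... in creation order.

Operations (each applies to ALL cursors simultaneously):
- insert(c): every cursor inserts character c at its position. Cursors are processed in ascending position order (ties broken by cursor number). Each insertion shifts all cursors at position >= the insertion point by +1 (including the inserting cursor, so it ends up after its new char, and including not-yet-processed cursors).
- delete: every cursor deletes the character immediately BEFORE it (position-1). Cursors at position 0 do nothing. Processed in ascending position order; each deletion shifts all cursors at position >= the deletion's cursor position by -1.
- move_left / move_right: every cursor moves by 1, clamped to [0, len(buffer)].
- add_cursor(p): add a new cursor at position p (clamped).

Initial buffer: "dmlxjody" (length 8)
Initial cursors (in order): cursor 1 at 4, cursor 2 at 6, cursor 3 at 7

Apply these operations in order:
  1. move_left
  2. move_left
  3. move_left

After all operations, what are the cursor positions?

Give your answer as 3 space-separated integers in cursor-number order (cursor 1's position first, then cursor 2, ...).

After op 1 (move_left): buffer="dmlxjody" (len 8), cursors c1@3 c2@5 c3@6, authorship ........
After op 2 (move_left): buffer="dmlxjody" (len 8), cursors c1@2 c2@4 c3@5, authorship ........
After op 3 (move_left): buffer="dmlxjody" (len 8), cursors c1@1 c2@3 c3@4, authorship ........

Answer: 1 3 4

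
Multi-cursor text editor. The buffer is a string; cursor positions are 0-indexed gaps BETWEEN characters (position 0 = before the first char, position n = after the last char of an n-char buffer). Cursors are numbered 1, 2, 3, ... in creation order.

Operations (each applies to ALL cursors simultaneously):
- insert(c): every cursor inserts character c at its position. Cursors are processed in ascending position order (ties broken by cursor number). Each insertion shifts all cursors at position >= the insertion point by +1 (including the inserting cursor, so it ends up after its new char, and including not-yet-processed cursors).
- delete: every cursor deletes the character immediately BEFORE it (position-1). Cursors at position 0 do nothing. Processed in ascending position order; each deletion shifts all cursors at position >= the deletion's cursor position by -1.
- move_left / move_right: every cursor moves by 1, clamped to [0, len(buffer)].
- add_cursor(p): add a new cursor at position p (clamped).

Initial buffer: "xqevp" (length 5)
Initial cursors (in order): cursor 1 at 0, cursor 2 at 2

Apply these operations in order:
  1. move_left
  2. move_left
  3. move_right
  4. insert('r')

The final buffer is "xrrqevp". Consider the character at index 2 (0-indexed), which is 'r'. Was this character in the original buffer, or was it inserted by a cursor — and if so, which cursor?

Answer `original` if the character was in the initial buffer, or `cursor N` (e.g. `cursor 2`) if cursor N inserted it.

Answer: cursor 2

Derivation:
After op 1 (move_left): buffer="xqevp" (len 5), cursors c1@0 c2@1, authorship .....
After op 2 (move_left): buffer="xqevp" (len 5), cursors c1@0 c2@0, authorship .....
After op 3 (move_right): buffer="xqevp" (len 5), cursors c1@1 c2@1, authorship .....
After op 4 (insert('r')): buffer="xrrqevp" (len 7), cursors c1@3 c2@3, authorship .12....
Authorship (.=original, N=cursor N): . 1 2 . . . .
Index 2: author = 2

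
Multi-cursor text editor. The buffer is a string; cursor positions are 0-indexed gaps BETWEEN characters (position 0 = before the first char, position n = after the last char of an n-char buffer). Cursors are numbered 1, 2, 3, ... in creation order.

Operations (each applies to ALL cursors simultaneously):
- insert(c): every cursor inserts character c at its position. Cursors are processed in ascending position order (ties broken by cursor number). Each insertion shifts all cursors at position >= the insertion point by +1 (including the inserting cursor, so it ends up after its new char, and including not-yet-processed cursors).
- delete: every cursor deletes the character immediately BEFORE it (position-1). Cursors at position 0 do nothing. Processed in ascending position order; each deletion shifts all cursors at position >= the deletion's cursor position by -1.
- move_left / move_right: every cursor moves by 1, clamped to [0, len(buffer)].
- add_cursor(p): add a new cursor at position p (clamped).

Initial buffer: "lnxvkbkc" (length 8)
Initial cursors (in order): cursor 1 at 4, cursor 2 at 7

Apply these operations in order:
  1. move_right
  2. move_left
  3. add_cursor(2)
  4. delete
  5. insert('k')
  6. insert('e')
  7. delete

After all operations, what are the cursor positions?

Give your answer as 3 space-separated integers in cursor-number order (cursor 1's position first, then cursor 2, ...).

Answer: 4 7 2

Derivation:
After op 1 (move_right): buffer="lnxvkbkc" (len 8), cursors c1@5 c2@8, authorship ........
After op 2 (move_left): buffer="lnxvkbkc" (len 8), cursors c1@4 c2@7, authorship ........
After op 3 (add_cursor(2)): buffer="lnxvkbkc" (len 8), cursors c3@2 c1@4 c2@7, authorship ........
After op 4 (delete): buffer="lxkbc" (len 5), cursors c3@1 c1@2 c2@4, authorship .....
After op 5 (insert('k')): buffer="lkxkkbkc" (len 8), cursors c3@2 c1@4 c2@7, authorship .3.1..2.
After op 6 (insert('e')): buffer="lkexkekbkec" (len 11), cursors c3@3 c1@6 c2@10, authorship .33.11..22.
After op 7 (delete): buffer="lkxkkbkc" (len 8), cursors c3@2 c1@4 c2@7, authorship .3.1..2.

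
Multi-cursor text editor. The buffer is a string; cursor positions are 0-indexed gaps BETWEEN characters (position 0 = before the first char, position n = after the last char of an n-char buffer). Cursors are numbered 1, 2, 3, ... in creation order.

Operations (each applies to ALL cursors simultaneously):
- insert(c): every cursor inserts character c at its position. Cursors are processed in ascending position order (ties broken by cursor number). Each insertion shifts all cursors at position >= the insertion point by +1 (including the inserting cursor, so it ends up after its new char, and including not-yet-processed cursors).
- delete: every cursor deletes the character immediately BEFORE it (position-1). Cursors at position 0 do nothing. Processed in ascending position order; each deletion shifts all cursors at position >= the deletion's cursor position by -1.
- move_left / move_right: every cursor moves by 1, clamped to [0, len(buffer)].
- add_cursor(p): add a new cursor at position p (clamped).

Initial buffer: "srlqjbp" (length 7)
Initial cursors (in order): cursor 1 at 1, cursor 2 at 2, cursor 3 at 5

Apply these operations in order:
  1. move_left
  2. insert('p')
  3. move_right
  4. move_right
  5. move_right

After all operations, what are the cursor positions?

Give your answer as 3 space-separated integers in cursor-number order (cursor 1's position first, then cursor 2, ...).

Answer: 4 6 10

Derivation:
After op 1 (move_left): buffer="srlqjbp" (len 7), cursors c1@0 c2@1 c3@4, authorship .......
After op 2 (insert('p')): buffer="psprlqpjbp" (len 10), cursors c1@1 c2@3 c3@7, authorship 1.2...3...
After op 3 (move_right): buffer="psprlqpjbp" (len 10), cursors c1@2 c2@4 c3@8, authorship 1.2...3...
After op 4 (move_right): buffer="psprlqpjbp" (len 10), cursors c1@3 c2@5 c3@9, authorship 1.2...3...
After op 5 (move_right): buffer="psprlqpjbp" (len 10), cursors c1@4 c2@6 c3@10, authorship 1.2...3...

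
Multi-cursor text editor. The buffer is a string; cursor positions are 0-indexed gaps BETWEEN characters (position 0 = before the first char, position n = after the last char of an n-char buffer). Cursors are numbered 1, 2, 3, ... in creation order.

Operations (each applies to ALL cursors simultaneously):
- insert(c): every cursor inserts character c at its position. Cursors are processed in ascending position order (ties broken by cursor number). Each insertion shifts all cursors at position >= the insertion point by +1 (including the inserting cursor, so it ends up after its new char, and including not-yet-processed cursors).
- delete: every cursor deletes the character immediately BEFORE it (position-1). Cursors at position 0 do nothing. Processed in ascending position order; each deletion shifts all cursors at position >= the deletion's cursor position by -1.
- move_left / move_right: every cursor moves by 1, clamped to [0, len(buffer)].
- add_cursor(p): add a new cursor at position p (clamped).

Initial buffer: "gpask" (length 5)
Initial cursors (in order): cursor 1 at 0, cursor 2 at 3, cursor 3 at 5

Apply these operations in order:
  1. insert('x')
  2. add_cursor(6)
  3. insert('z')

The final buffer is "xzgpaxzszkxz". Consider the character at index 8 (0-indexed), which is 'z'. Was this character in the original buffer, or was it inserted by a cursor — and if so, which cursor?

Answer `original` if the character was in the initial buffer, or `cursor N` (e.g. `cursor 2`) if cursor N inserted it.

Answer: cursor 4

Derivation:
After op 1 (insert('x')): buffer="xgpaxskx" (len 8), cursors c1@1 c2@5 c3@8, authorship 1...2..3
After op 2 (add_cursor(6)): buffer="xgpaxskx" (len 8), cursors c1@1 c2@5 c4@6 c3@8, authorship 1...2..3
After op 3 (insert('z')): buffer="xzgpaxzszkxz" (len 12), cursors c1@2 c2@7 c4@9 c3@12, authorship 11...22.4.33
Authorship (.=original, N=cursor N): 1 1 . . . 2 2 . 4 . 3 3
Index 8: author = 4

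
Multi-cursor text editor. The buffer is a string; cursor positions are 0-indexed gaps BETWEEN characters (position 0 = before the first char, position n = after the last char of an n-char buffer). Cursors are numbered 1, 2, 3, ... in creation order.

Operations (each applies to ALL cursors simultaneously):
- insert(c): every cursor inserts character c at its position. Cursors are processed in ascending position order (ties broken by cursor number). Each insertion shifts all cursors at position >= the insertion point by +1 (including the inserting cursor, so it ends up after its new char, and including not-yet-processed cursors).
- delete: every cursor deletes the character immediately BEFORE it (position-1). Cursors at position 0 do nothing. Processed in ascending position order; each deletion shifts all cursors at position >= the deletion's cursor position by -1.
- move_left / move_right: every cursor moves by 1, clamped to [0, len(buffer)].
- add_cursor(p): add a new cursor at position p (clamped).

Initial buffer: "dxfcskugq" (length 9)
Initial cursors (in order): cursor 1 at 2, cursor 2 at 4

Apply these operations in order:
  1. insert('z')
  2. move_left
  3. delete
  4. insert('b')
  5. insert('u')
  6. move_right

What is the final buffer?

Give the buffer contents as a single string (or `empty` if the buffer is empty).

After op 1 (insert('z')): buffer="dxzfczskugq" (len 11), cursors c1@3 c2@6, authorship ..1..2.....
After op 2 (move_left): buffer="dxzfczskugq" (len 11), cursors c1@2 c2@5, authorship ..1..2.....
After op 3 (delete): buffer="dzfzskugq" (len 9), cursors c1@1 c2@3, authorship .1.2.....
After op 4 (insert('b')): buffer="dbzfbzskugq" (len 11), cursors c1@2 c2@5, authorship .11.22.....
After op 5 (insert('u')): buffer="dbuzfbuzskugq" (len 13), cursors c1@3 c2@7, authorship .111.222.....
After op 6 (move_right): buffer="dbuzfbuzskugq" (len 13), cursors c1@4 c2@8, authorship .111.222.....

Answer: dbuzfbuzskugq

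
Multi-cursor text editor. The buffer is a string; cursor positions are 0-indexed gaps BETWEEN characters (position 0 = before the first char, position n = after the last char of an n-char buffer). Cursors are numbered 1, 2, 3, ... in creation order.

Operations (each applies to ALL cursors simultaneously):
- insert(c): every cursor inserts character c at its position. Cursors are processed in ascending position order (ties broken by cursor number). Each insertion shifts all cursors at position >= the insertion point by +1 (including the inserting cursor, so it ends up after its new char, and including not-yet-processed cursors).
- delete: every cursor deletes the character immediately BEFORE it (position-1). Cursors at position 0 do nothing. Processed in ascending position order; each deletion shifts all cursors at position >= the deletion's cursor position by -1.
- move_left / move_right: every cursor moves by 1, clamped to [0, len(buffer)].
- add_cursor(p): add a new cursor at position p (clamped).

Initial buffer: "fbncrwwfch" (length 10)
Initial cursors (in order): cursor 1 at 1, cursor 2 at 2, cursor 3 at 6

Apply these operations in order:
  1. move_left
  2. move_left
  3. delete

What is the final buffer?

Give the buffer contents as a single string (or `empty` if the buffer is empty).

After op 1 (move_left): buffer="fbncrwwfch" (len 10), cursors c1@0 c2@1 c3@5, authorship ..........
After op 2 (move_left): buffer="fbncrwwfch" (len 10), cursors c1@0 c2@0 c3@4, authorship ..........
After op 3 (delete): buffer="fbnrwwfch" (len 9), cursors c1@0 c2@0 c3@3, authorship .........

Answer: fbnrwwfch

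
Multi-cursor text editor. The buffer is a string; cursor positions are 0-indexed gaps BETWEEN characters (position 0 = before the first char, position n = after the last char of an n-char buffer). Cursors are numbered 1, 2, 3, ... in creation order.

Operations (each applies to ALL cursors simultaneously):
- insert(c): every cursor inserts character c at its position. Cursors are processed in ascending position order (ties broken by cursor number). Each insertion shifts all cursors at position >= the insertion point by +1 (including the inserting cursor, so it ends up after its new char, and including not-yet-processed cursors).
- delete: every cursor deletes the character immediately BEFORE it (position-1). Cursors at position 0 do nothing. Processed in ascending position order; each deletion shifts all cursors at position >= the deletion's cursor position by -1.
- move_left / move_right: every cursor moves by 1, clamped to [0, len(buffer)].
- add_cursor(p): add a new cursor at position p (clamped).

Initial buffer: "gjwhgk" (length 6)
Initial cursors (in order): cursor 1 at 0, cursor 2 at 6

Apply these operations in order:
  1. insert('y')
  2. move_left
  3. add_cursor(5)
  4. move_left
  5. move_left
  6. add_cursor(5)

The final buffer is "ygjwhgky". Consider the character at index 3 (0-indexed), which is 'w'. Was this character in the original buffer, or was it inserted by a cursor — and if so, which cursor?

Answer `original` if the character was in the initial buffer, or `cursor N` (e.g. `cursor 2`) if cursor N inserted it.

After op 1 (insert('y')): buffer="ygjwhgky" (len 8), cursors c1@1 c2@8, authorship 1......2
After op 2 (move_left): buffer="ygjwhgky" (len 8), cursors c1@0 c2@7, authorship 1......2
After op 3 (add_cursor(5)): buffer="ygjwhgky" (len 8), cursors c1@0 c3@5 c2@7, authorship 1......2
After op 4 (move_left): buffer="ygjwhgky" (len 8), cursors c1@0 c3@4 c2@6, authorship 1......2
After op 5 (move_left): buffer="ygjwhgky" (len 8), cursors c1@0 c3@3 c2@5, authorship 1......2
After op 6 (add_cursor(5)): buffer="ygjwhgky" (len 8), cursors c1@0 c3@3 c2@5 c4@5, authorship 1......2
Authorship (.=original, N=cursor N): 1 . . . . . . 2
Index 3: author = original

Answer: original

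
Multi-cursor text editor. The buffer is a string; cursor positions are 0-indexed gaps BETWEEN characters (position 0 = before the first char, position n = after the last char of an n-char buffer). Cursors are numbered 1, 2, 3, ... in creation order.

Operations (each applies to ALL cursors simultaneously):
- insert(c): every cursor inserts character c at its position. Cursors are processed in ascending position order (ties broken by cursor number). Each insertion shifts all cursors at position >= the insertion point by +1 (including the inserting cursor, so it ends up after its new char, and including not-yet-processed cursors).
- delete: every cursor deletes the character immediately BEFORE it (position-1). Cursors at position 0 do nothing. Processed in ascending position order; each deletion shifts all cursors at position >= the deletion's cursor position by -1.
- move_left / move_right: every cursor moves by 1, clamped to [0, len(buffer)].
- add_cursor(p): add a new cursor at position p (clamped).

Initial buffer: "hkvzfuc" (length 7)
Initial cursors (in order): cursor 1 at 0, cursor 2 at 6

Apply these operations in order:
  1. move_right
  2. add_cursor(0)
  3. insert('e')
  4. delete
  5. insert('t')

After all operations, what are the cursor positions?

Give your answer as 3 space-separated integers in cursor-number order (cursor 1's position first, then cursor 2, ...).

Answer: 3 10 1

Derivation:
After op 1 (move_right): buffer="hkvzfuc" (len 7), cursors c1@1 c2@7, authorship .......
After op 2 (add_cursor(0)): buffer="hkvzfuc" (len 7), cursors c3@0 c1@1 c2@7, authorship .......
After op 3 (insert('e')): buffer="ehekvzfuce" (len 10), cursors c3@1 c1@3 c2@10, authorship 3.1......2
After op 4 (delete): buffer="hkvzfuc" (len 7), cursors c3@0 c1@1 c2@7, authorship .......
After op 5 (insert('t')): buffer="thtkvzfuct" (len 10), cursors c3@1 c1@3 c2@10, authorship 3.1......2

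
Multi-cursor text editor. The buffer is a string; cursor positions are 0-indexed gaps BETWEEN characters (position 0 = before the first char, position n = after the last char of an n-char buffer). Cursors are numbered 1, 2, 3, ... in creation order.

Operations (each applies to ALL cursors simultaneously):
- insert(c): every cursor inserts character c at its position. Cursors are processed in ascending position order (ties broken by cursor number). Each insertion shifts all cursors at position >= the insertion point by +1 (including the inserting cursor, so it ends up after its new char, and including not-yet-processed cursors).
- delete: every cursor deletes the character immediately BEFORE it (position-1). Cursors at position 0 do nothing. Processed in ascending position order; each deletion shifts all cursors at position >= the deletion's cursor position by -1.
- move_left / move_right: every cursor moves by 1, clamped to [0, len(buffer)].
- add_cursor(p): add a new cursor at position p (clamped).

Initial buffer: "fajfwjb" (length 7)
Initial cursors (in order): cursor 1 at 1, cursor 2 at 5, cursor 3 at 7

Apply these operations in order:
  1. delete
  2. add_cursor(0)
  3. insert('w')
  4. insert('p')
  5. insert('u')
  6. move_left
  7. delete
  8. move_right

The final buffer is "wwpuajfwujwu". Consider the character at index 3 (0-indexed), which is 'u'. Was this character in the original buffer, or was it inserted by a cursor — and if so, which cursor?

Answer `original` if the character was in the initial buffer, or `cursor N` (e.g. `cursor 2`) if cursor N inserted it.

Answer: cursor 4

Derivation:
After op 1 (delete): buffer="ajfj" (len 4), cursors c1@0 c2@3 c3@4, authorship ....
After op 2 (add_cursor(0)): buffer="ajfj" (len 4), cursors c1@0 c4@0 c2@3 c3@4, authorship ....
After op 3 (insert('w')): buffer="wwajfwjw" (len 8), cursors c1@2 c4@2 c2@6 c3@8, authorship 14...2.3
After op 4 (insert('p')): buffer="wwppajfwpjwp" (len 12), cursors c1@4 c4@4 c2@9 c3@12, authorship 1414...22.33
After op 5 (insert('u')): buffer="wwppuuajfwpujwpu" (len 16), cursors c1@6 c4@6 c2@12 c3@16, authorship 141414...222.333
After op 6 (move_left): buffer="wwppuuajfwpujwpu" (len 16), cursors c1@5 c4@5 c2@11 c3@15, authorship 141414...222.333
After op 7 (delete): buffer="wwpuajfwujwu" (len 12), cursors c1@3 c4@3 c2@8 c3@11, authorship 1414...22.33
After op 8 (move_right): buffer="wwpuajfwujwu" (len 12), cursors c1@4 c4@4 c2@9 c3@12, authorship 1414...22.33
Authorship (.=original, N=cursor N): 1 4 1 4 . . . 2 2 . 3 3
Index 3: author = 4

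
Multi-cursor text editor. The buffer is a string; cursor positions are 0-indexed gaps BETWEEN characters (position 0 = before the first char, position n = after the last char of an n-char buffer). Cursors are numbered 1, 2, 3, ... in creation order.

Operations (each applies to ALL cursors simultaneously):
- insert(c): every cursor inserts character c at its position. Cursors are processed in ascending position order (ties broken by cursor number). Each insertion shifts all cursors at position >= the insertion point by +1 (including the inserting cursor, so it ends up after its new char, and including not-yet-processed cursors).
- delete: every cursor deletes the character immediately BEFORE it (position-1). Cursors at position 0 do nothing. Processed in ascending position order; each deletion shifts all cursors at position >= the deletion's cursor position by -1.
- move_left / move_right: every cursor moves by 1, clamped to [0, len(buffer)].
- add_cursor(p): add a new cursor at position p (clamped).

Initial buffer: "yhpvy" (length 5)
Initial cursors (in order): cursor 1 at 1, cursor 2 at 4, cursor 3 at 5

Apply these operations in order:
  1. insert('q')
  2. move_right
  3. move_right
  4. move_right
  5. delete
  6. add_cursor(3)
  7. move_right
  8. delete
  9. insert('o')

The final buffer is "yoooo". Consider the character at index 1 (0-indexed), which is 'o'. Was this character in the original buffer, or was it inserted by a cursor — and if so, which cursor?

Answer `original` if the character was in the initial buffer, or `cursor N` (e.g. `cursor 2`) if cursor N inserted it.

After op 1 (insert('q')): buffer="yqhpvqyq" (len 8), cursors c1@2 c2@6 c3@8, authorship .1...2.3
After op 2 (move_right): buffer="yqhpvqyq" (len 8), cursors c1@3 c2@7 c3@8, authorship .1...2.3
After op 3 (move_right): buffer="yqhpvqyq" (len 8), cursors c1@4 c2@8 c3@8, authorship .1...2.3
After op 4 (move_right): buffer="yqhpvqyq" (len 8), cursors c1@5 c2@8 c3@8, authorship .1...2.3
After op 5 (delete): buffer="yqhpq" (len 5), cursors c1@4 c2@5 c3@5, authorship .1..2
After op 6 (add_cursor(3)): buffer="yqhpq" (len 5), cursors c4@3 c1@4 c2@5 c3@5, authorship .1..2
After op 7 (move_right): buffer="yqhpq" (len 5), cursors c4@4 c1@5 c2@5 c3@5, authorship .1..2
After op 8 (delete): buffer="y" (len 1), cursors c1@1 c2@1 c3@1 c4@1, authorship .
After op 9 (insert('o')): buffer="yoooo" (len 5), cursors c1@5 c2@5 c3@5 c4@5, authorship .1234
Authorship (.=original, N=cursor N): . 1 2 3 4
Index 1: author = 1

Answer: cursor 1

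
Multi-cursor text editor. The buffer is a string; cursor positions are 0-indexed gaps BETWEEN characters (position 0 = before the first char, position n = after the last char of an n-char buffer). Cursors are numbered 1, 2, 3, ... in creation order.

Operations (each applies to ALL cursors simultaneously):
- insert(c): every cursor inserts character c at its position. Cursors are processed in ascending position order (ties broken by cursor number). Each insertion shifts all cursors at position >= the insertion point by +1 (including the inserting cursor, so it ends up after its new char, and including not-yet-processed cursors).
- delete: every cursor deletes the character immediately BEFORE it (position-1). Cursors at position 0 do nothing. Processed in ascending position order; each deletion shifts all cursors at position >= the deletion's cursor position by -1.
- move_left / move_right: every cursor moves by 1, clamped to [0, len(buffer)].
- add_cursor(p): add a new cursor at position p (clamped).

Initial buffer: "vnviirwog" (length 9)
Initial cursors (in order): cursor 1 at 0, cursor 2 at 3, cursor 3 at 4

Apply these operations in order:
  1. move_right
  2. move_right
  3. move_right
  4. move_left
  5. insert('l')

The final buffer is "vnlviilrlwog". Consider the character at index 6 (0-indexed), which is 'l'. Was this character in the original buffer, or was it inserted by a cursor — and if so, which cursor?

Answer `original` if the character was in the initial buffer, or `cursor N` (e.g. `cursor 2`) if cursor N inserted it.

Answer: cursor 2

Derivation:
After op 1 (move_right): buffer="vnviirwog" (len 9), cursors c1@1 c2@4 c3@5, authorship .........
After op 2 (move_right): buffer="vnviirwog" (len 9), cursors c1@2 c2@5 c3@6, authorship .........
After op 3 (move_right): buffer="vnviirwog" (len 9), cursors c1@3 c2@6 c3@7, authorship .........
After op 4 (move_left): buffer="vnviirwog" (len 9), cursors c1@2 c2@5 c3@6, authorship .........
After op 5 (insert('l')): buffer="vnlviilrlwog" (len 12), cursors c1@3 c2@7 c3@9, authorship ..1...2.3...
Authorship (.=original, N=cursor N): . . 1 . . . 2 . 3 . . .
Index 6: author = 2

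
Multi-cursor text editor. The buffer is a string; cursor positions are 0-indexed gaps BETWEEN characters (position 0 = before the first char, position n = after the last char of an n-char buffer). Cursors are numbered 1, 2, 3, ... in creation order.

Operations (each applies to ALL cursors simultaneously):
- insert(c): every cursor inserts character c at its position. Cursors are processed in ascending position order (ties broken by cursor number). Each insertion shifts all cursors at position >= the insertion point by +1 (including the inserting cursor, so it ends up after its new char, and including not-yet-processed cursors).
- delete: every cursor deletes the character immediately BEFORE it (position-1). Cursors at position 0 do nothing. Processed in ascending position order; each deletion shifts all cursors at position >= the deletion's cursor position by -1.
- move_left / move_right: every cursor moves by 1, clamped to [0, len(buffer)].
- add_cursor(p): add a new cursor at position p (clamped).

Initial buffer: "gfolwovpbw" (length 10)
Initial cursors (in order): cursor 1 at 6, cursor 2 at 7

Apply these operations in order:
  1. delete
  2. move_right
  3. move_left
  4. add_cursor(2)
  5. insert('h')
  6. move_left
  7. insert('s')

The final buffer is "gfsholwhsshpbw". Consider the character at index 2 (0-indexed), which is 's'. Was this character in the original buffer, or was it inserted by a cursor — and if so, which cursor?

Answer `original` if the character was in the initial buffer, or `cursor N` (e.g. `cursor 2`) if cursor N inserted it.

Answer: cursor 3

Derivation:
After op 1 (delete): buffer="gfolwpbw" (len 8), cursors c1@5 c2@5, authorship ........
After op 2 (move_right): buffer="gfolwpbw" (len 8), cursors c1@6 c2@6, authorship ........
After op 3 (move_left): buffer="gfolwpbw" (len 8), cursors c1@5 c2@5, authorship ........
After op 4 (add_cursor(2)): buffer="gfolwpbw" (len 8), cursors c3@2 c1@5 c2@5, authorship ........
After op 5 (insert('h')): buffer="gfholwhhpbw" (len 11), cursors c3@3 c1@8 c2@8, authorship ..3...12...
After op 6 (move_left): buffer="gfholwhhpbw" (len 11), cursors c3@2 c1@7 c2@7, authorship ..3...12...
After op 7 (insert('s')): buffer="gfsholwhsshpbw" (len 14), cursors c3@3 c1@10 c2@10, authorship ..33...1122...
Authorship (.=original, N=cursor N): . . 3 3 . . . 1 1 2 2 . . .
Index 2: author = 3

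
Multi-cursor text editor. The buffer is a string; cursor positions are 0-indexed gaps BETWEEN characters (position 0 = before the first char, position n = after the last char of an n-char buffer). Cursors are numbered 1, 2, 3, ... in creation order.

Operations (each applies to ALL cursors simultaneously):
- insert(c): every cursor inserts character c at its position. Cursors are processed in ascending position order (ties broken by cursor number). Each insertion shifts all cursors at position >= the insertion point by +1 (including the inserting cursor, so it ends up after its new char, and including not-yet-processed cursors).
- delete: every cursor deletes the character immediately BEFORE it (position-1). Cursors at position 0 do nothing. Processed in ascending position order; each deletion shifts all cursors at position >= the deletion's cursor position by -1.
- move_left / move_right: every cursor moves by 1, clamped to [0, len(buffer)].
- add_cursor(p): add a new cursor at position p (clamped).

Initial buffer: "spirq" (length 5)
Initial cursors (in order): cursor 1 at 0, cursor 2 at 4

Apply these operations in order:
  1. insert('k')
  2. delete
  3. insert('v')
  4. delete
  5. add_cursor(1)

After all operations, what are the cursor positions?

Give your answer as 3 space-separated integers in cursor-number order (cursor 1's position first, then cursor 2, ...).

After op 1 (insert('k')): buffer="kspirkq" (len 7), cursors c1@1 c2@6, authorship 1....2.
After op 2 (delete): buffer="spirq" (len 5), cursors c1@0 c2@4, authorship .....
After op 3 (insert('v')): buffer="vspirvq" (len 7), cursors c1@1 c2@6, authorship 1....2.
After op 4 (delete): buffer="spirq" (len 5), cursors c1@0 c2@4, authorship .....
After op 5 (add_cursor(1)): buffer="spirq" (len 5), cursors c1@0 c3@1 c2@4, authorship .....

Answer: 0 4 1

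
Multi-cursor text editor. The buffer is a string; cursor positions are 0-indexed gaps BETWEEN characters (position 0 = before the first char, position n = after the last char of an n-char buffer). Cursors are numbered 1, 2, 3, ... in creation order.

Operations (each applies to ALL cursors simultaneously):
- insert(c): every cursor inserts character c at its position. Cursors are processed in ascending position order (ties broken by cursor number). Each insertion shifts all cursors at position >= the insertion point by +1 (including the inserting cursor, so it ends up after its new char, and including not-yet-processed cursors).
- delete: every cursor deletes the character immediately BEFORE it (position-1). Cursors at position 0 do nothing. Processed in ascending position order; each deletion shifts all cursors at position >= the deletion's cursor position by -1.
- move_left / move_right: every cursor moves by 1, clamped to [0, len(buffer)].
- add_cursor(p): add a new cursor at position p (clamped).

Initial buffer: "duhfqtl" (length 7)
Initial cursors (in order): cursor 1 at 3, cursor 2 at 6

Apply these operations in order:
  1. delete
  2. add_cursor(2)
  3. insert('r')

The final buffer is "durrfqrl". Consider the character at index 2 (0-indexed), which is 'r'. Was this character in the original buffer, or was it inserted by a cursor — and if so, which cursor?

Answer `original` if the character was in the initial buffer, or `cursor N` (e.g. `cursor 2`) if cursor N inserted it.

Answer: cursor 1

Derivation:
After op 1 (delete): buffer="dufql" (len 5), cursors c1@2 c2@4, authorship .....
After op 2 (add_cursor(2)): buffer="dufql" (len 5), cursors c1@2 c3@2 c2@4, authorship .....
After op 3 (insert('r')): buffer="durrfqrl" (len 8), cursors c1@4 c3@4 c2@7, authorship ..13..2.
Authorship (.=original, N=cursor N): . . 1 3 . . 2 .
Index 2: author = 1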